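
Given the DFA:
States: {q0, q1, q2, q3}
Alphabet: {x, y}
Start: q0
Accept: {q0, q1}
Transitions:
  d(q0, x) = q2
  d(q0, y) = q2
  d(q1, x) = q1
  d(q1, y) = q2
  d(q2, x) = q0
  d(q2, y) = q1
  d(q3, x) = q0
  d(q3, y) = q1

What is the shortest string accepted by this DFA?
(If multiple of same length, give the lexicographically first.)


BFS by string length (lex-first path to each state shown):
  len 0: q0<-""
Found accept state at length 0.

"" (empty string)


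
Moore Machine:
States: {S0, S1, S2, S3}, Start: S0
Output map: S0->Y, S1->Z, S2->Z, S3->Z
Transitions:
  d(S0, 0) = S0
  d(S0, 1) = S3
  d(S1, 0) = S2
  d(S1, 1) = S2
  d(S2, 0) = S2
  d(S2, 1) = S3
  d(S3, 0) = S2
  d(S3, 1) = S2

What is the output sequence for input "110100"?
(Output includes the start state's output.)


Start: S0 (output Y)
  --1--> S3 (output Z)
  --1--> S2 (output Z)
  --0--> S2 (output Z)
  --1--> S3 (output Z)
  --0--> S2 (output Z)
  --0--> S2 (output Z)

"YZZZZZZ"


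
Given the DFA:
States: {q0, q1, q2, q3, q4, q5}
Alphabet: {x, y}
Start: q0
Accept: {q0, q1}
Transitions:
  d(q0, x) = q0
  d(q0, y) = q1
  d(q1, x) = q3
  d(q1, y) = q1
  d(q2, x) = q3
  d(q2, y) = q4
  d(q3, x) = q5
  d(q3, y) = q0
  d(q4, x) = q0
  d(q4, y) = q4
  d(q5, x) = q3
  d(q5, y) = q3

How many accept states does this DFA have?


Accept states listed: {q0, q1}
Counting: q0(1) q1(2)

2


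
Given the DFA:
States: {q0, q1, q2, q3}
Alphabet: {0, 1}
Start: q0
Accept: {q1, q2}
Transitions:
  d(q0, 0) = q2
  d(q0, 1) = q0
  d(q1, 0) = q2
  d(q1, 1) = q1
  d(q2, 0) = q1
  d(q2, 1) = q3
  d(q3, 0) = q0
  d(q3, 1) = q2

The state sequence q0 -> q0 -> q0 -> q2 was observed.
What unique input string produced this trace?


Trace back each transition to find the symbol:
  q0 --[1]--> q0
  q0 --[1]--> q0
  q0 --[0]--> q2

"110"


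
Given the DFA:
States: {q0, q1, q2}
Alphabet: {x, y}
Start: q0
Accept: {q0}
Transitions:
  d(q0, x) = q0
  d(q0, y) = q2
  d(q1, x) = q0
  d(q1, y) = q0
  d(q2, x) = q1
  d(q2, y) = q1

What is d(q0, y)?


Looking up transition d(q0, y)

q2


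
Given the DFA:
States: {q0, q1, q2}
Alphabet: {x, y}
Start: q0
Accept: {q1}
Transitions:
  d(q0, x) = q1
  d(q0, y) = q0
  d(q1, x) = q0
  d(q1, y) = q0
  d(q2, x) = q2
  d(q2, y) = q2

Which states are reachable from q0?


BFS from q0:
  layer 0: {q0}
  layer 1: {q1}

{q0, q1}


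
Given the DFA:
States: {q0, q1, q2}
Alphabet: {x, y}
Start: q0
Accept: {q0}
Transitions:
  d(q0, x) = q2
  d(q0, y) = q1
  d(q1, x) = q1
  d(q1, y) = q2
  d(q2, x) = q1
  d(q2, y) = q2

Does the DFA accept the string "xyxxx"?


Trace: q0 -> q2 -> q2 -> q1 -> q1 -> q1
Final state: q1
Accept states: {q0}

No, rejected (final state q1 is not an accept state)


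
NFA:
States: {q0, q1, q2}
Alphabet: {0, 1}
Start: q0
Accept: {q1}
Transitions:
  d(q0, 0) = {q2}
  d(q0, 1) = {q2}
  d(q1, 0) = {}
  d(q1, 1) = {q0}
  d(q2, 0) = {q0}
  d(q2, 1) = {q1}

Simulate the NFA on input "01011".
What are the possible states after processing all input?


Start: {q0}
  --0--> {q2}
  --1--> {q1}
  --0--> {}
  --1--> {}
  --1--> {}

{} (empty set, no valid transitions)


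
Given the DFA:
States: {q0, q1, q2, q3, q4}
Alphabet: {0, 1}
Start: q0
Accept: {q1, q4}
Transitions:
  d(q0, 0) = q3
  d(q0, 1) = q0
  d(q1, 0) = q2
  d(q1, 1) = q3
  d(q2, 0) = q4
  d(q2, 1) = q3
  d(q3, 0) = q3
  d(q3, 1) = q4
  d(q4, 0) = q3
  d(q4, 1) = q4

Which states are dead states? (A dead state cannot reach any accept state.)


Forward reachability from each state:
  q0 -> reaches accept state q4 (live)
  q1 -> reaches accept state q1 (live)
  q2 -> reaches accept state q4 (live)
  q3 -> reaches accept state q4 (live)
  q4 -> reaches accept state q4 (live)

None (all states can reach an accept state)


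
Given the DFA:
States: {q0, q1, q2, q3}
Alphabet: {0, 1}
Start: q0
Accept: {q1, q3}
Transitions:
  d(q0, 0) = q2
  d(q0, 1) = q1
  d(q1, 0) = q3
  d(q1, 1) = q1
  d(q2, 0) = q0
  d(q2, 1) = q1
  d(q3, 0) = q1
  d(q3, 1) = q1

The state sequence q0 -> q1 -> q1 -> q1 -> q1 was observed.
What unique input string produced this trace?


Trace back each transition to find the symbol:
  q0 --[1]--> q1
  q1 --[1]--> q1
  q1 --[1]--> q1
  q1 --[1]--> q1

"1111"


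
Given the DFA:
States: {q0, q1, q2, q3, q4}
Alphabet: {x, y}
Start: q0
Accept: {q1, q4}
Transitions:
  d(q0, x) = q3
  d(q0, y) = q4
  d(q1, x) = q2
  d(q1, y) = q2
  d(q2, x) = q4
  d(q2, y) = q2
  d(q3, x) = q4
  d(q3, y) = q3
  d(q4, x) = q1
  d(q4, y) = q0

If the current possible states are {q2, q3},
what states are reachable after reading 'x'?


Apply transition on 'x' from each current state:
  d(q2, x) = q4
  d(q3, x) = q4

{q4}


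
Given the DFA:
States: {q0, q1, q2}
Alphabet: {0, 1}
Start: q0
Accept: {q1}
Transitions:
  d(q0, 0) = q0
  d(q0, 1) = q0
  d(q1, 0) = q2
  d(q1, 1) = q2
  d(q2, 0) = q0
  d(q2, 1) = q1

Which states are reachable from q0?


BFS from q0:
  layer 0: {q0}

{q0}


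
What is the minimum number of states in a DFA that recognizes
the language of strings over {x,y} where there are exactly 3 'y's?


States: count = 0, 1, ..., 3 (that's 4 states), plus a dead state for count > 3.
Total: 4 + 1 = 5. Accept = count-3 state.

5


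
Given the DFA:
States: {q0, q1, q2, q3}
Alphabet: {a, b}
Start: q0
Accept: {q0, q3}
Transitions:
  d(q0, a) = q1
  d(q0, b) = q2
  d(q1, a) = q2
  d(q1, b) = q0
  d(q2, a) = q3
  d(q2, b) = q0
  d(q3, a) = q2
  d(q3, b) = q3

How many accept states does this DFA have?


Accept states listed: {q0, q3}
Counting: q0(1) q3(2)

2


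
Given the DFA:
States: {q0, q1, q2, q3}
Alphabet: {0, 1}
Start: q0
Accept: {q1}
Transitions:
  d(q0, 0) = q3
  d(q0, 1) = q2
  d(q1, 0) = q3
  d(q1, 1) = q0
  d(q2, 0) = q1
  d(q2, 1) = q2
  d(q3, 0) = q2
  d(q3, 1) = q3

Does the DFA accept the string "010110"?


Trace: q0 -> q3 -> q3 -> q2 -> q2 -> q2 -> q1
Final state: q1
Accept states: {q1}

Yes, accepted (final state q1 is an accept state)


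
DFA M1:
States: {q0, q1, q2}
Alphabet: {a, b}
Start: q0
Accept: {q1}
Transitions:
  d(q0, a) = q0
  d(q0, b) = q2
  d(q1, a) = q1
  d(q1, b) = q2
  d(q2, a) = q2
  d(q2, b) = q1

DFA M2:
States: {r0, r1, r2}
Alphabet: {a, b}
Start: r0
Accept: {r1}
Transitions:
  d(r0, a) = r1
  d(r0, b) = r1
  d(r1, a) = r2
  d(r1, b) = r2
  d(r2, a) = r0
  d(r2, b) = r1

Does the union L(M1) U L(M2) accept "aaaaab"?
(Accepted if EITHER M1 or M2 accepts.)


M1: final=q2 accepted=False
M2: final=r1 accepted=True

Yes, union accepts


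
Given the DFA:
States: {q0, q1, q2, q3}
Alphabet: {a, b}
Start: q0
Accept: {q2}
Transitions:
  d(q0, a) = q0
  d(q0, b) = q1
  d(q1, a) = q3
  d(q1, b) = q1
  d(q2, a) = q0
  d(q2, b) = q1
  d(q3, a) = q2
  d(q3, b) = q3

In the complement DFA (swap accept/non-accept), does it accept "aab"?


Trace: q0 -> q0 -> q0 -> q1
Final: q1
Original accept: {q2}
Complement: q1 is not in original accept

Yes, complement accepts (original rejects)


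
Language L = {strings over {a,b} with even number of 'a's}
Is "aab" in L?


count('a') = 2; 2 mod 2 = 0

Yes, "aab" is in L


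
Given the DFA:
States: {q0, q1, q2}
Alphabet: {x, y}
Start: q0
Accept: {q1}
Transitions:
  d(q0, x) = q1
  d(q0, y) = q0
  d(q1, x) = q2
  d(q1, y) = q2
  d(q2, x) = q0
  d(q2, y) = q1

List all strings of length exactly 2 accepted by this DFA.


All strings of length 2: 4 total
Accepted: 1

"yx"


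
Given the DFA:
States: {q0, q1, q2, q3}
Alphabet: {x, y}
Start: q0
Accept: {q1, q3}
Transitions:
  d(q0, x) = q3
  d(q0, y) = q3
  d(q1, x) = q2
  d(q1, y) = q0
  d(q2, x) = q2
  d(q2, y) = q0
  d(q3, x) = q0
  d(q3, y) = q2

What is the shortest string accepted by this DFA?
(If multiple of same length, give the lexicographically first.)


BFS by string length (lex-first path to each state shown):
  len 0: q0<-""
  len 1: q3<-"x"
Found accept state at length 1.

"x"


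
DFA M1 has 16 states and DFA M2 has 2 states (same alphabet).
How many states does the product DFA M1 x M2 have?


Product construction pairs every M1 state with every M2 state.
16 * 2 = 32

32


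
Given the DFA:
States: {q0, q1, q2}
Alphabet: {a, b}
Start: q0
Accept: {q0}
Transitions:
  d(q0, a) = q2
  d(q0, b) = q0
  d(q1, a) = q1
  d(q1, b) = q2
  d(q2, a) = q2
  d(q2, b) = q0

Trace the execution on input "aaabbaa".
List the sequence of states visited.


Input: aaabbaa
d(q0, a) = q2
d(q2, a) = q2
d(q2, a) = q2
d(q2, b) = q0
d(q0, b) = q0
d(q0, a) = q2
d(q2, a) = q2


q0 -> q2 -> q2 -> q2 -> q0 -> q0 -> q2 -> q2


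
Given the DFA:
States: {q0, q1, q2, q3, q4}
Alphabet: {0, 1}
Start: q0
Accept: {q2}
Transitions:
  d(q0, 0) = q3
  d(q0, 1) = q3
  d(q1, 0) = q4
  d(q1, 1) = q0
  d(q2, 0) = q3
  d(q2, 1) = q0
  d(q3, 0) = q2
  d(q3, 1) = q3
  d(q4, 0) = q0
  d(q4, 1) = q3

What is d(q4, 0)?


Looking up transition d(q4, 0)

q0


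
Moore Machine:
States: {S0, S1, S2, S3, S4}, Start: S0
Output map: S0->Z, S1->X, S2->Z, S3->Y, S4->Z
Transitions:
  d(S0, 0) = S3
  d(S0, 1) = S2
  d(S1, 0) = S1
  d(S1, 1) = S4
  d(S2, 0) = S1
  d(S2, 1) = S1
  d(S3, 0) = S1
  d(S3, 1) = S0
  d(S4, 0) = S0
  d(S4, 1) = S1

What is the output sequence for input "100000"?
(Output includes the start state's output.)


Start: S0 (output Z)
  --1--> S2 (output Z)
  --0--> S1 (output X)
  --0--> S1 (output X)
  --0--> S1 (output X)
  --0--> S1 (output X)
  --0--> S1 (output X)

"ZZXXXXX"


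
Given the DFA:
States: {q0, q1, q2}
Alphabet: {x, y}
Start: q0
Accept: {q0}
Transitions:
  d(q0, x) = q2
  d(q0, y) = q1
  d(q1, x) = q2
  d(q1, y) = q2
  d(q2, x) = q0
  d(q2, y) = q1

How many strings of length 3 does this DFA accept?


Enumerating all length-3 strings:
  "xxx" -> q2 [reject]
  "xxy" -> q1 [reject]
  "xyx" -> q2 [reject]
  "xyy" -> q2 [reject]
  "yxx" -> q0 [accept]
  "yxy" -> q1 [reject]
  "yyx" -> q0 [accept]
  "yyy" -> q1 [reject]

2 out of 8


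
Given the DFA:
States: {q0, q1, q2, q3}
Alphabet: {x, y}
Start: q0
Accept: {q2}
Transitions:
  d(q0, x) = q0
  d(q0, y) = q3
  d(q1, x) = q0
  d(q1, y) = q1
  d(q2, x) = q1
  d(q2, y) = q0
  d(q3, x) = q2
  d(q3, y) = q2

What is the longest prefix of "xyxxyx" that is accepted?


Run the DFA, marking each prefix where the state is accepting:
  "" -> q0 [reject]
  "x" -> q0 [reject]
  "xy" -> q3 [reject]
  "xyx" -> q2 [accept]
  "xyxx" -> q1 [reject]
  "xyxxy" -> q1 [reject]
  "xyxxyx" -> q0 [reject]

"xyx"


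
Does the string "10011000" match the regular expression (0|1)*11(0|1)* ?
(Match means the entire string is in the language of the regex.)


|string| = 8; first = '1'; last = '0'

Yes, "10011000" matches (0|1)*11(0|1)*


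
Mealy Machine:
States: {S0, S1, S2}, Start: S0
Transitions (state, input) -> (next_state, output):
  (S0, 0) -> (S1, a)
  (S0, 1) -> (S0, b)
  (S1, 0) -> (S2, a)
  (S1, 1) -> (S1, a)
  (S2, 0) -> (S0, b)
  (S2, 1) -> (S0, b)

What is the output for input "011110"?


Step-by-step:
  (S0, 0) -> (S1, a)
  (S1, 1) -> (S1, a)
  (S1, 1) -> (S1, a)
  (S1, 1) -> (S1, a)
  (S1, 1) -> (S1, a)
  (S1, 0) -> (S2, a)

"aaaaaa"


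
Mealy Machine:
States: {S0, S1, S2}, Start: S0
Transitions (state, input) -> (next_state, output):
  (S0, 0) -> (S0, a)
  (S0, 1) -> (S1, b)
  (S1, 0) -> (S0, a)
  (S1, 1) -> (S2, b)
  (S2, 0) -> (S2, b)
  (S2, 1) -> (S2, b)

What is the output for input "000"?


Step-by-step:
  (S0, 0) -> (S0, a)
  (S0, 0) -> (S0, a)
  (S0, 0) -> (S0, a)

"aaa"


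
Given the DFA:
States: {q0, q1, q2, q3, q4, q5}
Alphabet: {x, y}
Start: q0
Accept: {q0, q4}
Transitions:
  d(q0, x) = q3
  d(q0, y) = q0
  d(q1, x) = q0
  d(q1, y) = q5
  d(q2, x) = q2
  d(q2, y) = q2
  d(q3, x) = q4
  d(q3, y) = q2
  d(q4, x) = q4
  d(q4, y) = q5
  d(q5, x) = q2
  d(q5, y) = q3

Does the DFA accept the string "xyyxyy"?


Trace: q0 -> q3 -> q2 -> q2 -> q2 -> q2 -> q2
Final state: q2
Accept states: {q0, q4}

No, rejected (final state q2 is not an accept state)


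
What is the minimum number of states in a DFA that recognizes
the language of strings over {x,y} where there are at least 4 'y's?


States: count = 0, 1, ..., 3, and a final '>= 4' state.
Total: 4 + 1 = 5. Accept = '>= 4' state.

5


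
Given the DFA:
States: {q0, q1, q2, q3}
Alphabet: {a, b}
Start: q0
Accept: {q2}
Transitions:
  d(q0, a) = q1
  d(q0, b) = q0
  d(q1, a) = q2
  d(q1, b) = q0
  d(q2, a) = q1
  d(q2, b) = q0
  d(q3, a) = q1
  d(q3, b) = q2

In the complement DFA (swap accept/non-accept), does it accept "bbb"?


Trace: q0 -> q0 -> q0 -> q0
Final: q0
Original accept: {q2}
Complement: q0 is not in original accept

Yes, complement accepts (original rejects)


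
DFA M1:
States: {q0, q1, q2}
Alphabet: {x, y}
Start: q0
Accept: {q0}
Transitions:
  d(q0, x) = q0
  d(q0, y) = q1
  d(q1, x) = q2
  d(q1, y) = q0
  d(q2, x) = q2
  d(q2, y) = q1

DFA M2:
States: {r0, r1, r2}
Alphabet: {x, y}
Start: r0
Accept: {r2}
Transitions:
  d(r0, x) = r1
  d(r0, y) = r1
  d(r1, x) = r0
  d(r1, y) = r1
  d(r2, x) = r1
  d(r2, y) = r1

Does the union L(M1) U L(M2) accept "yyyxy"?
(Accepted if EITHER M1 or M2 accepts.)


M1: final=q1 accepted=False
M2: final=r1 accepted=False

No, union rejects (neither accepts)


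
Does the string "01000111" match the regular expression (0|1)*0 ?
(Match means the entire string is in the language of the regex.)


|string| = 8; first = '0'; last = '1'

No, "01000111" does not match (0|1)*0


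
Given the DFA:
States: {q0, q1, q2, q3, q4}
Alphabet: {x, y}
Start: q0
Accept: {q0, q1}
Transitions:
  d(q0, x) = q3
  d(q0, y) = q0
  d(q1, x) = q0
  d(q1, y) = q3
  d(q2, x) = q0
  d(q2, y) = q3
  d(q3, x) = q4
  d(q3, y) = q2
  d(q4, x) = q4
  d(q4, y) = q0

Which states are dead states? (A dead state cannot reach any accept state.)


Forward reachability from each state:
  q0 -> reaches accept state q0 (live)
  q1 -> reaches accept state q0 (live)
  q2 -> reaches accept state q0 (live)
  q3 -> reaches accept state q0 (live)
  q4 -> reaches accept state q0 (live)

None (all states can reach an accept state)


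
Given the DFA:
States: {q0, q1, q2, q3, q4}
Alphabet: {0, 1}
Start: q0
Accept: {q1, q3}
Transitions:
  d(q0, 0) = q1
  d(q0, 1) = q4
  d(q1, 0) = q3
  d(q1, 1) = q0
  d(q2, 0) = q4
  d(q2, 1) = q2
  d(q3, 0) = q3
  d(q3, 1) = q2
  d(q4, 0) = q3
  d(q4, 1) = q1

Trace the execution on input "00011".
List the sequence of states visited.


Input: 00011
d(q0, 0) = q1
d(q1, 0) = q3
d(q3, 0) = q3
d(q3, 1) = q2
d(q2, 1) = q2


q0 -> q1 -> q3 -> q3 -> q2 -> q2


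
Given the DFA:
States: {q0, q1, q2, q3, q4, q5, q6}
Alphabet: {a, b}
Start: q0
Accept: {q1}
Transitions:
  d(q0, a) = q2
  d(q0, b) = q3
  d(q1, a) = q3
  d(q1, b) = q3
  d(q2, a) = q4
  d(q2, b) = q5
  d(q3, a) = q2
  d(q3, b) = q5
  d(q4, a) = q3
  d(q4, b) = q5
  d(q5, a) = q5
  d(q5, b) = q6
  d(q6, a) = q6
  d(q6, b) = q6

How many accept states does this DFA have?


Accept states listed: {q1}
Counting: q1(1)

1


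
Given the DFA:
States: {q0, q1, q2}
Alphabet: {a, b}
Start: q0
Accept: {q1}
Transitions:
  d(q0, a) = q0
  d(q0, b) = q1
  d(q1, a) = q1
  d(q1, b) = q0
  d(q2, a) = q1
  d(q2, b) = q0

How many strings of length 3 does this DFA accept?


Enumerating all length-3 strings:
  "aaa" -> q0 [reject]
  "aab" -> q1 [accept]
  "aba" -> q1 [accept]
  "abb" -> q0 [reject]
  "baa" -> q1 [accept]
  "bab" -> q0 [reject]
  "bba" -> q0 [reject]
  "bbb" -> q1 [accept]

4 out of 8


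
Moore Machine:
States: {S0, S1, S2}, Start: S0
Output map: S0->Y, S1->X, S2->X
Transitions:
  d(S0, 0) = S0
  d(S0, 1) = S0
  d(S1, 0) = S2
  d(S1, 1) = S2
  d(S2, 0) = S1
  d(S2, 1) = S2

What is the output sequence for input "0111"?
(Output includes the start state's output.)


Start: S0 (output Y)
  --0--> S0 (output Y)
  --1--> S0 (output Y)
  --1--> S0 (output Y)
  --1--> S0 (output Y)

"YYYYY"


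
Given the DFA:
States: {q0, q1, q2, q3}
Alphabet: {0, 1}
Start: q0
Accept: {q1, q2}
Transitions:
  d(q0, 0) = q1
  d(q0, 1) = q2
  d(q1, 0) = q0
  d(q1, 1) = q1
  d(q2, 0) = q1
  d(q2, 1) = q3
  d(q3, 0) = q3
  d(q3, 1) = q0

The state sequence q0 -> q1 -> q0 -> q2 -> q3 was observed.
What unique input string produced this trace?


Trace back each transition to find the symbol:
  q0 --[0]--> q1
  q1 --[0]--> q0
  q0 --[1]--> q2
  q2 --[1]--> q3

"0011"


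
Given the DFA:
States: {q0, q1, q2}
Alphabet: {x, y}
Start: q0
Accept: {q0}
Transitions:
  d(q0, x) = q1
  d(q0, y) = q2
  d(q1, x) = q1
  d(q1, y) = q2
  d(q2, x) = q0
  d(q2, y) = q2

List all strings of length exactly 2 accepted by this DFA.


All strings of length 2: 4 total
Accepted: 1

"yx"


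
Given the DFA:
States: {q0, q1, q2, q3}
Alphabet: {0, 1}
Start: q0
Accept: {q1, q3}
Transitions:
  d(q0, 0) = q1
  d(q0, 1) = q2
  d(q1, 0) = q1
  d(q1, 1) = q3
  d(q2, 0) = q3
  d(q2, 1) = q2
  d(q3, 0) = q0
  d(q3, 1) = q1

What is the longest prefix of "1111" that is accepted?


Run the DFA, marking each prefix where the state is accepting:
  "" -> q0 [reject]
  "1" -> q2 [reject]
  "11" -> q2 [reject]
  "111" -> q2 [reject]
  "1111" -> q2 [reject]

No prefix is accepted


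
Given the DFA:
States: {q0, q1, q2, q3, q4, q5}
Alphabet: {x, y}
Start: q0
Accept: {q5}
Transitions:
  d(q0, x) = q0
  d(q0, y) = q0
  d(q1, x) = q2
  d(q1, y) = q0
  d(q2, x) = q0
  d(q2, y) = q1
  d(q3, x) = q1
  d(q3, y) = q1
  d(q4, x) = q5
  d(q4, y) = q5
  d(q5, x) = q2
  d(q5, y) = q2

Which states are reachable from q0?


BFS from q0:
  layer 0: {q0}

{q0}


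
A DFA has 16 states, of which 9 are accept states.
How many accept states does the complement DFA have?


Complement swaps accept and non-accept states.
16 - 9 = 7

7


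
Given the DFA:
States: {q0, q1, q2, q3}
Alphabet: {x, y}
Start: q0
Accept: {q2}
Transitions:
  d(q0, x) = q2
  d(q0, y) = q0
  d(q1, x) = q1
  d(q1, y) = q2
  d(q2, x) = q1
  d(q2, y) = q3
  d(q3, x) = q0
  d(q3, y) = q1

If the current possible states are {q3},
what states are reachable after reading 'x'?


Apply transition on 'x' from each current state:
  d(q3, x) = q0

{q0}


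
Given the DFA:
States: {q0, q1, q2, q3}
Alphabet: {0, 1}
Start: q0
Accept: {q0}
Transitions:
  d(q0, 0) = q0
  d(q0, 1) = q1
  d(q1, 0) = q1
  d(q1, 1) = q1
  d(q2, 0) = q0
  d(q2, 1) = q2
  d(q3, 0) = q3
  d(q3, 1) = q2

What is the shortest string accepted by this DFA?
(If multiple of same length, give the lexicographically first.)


BFS by string length (lex-first path to each state shown):
  len 0: q0<-""
Found accept state at length 0.

"" (empty string)


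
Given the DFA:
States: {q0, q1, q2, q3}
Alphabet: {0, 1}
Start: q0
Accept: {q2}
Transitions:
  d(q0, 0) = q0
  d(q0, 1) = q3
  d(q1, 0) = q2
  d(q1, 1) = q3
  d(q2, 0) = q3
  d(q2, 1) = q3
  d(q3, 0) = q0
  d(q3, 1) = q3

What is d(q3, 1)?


Looking up transition d(q3, 1)

q3


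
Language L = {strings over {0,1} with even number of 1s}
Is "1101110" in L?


count('1') = 5; 5 mod 2 = 1

No, "1101110" is not in L


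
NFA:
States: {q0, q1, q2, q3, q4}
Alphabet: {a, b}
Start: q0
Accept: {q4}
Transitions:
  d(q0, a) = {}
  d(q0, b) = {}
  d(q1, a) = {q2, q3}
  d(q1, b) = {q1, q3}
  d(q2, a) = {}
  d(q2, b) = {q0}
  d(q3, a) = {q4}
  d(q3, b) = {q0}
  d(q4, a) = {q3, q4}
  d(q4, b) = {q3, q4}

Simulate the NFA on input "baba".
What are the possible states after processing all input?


Start: {q0}
  --b--> {}
  --a--> {}
  --b--> {}
  --a--> {}

{} (empty set, no valid transitions)


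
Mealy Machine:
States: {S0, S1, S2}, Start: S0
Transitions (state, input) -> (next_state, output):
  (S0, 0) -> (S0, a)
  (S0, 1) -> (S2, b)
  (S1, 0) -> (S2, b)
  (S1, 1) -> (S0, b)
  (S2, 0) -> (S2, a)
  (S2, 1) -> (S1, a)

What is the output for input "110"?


Step-by-step:
  (S0, 1) -> (S2, b)
  (S2, 1) -> (S1, a)
  (S1, 0) -> (S2, b)

"bab"


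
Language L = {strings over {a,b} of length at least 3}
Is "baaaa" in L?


length = 5

Yes, "baaaa" is in L


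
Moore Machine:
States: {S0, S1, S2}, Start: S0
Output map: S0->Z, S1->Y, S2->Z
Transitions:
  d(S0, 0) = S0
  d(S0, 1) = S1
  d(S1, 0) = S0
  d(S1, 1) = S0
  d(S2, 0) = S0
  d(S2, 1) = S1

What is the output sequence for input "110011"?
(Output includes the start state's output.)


Start: S0 (output Z)
  --1--> S1 (output Y)
  --1--> S0 (output Z)
  --0--> S0 (output Z)
  --0--> S0 (output Z)
  --1--> S1 (output Y)
  --1--> S0 (output Z)

"ZYZZZYZ"


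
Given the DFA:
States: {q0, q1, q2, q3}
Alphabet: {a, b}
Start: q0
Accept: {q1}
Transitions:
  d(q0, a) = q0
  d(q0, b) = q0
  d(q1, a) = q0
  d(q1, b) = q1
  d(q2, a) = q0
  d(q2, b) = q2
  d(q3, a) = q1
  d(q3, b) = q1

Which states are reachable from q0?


BFS from q0:
  layer 0: {q0}

{q0}


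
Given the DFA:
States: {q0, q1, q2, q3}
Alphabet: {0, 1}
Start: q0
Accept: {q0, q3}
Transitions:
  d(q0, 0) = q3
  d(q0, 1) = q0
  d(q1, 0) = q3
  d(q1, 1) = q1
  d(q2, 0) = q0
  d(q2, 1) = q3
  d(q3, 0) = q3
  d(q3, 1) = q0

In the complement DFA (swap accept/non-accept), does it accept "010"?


Trace: q0 -> q3 -> q0 -> q3
Final: q3
Original accept: {q0, q3}
Complement: q3 is in original accept

No, complement rejects (original accepts)


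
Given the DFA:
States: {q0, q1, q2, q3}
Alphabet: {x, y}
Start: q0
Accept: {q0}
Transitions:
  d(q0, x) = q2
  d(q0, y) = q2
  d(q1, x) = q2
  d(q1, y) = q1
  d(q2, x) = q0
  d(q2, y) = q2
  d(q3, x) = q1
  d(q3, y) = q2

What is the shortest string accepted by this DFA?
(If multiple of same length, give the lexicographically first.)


BFS by string length (lex-first path to each state shown):
  len 0: q0<-""
Found accept state at length 0.

"" (empty string)


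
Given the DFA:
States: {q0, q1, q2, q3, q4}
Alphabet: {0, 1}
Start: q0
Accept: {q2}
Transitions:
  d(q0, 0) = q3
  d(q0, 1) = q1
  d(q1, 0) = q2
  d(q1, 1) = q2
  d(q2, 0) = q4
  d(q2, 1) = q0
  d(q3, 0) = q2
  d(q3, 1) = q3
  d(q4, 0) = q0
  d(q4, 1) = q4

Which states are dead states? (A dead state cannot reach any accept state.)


Forward reachability from each state:
  q0 -> reaches accept state q2 (live)
  q1 -> reaches accept state q2 (live)
  q2 -> reaches accept state q2 (live)
  q3 -> reaches accept state q2 (live)
  q4 -> reaches accept state q2 (live)

None (all states can reach an accept state)


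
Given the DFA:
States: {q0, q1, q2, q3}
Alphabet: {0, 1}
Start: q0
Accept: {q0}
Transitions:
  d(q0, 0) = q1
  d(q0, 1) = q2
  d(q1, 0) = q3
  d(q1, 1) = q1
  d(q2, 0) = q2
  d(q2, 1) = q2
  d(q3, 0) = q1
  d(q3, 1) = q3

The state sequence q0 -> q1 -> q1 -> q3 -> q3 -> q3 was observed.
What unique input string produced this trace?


Trace back each transition to find the symbol:
  q0 --[0]--> q1
  q1 --[1]--> q1
  q1 --[0]--> q3
  q3 --[1]--> q3
  q3 --[1]--> q3

"01011"


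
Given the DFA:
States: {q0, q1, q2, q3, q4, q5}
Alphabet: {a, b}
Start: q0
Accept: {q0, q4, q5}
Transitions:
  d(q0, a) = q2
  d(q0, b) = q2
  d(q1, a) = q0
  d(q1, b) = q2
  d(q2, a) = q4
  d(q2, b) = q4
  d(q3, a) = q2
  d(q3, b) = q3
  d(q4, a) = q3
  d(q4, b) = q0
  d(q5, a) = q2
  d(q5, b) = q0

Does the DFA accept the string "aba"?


Trace: q0 -> q2 -> q4 -> q3
Final state: q3
Accept states: {q0, q4, q5}

No, rejected (final state q3 is not an accept state)


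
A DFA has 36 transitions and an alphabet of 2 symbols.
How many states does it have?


Each state has exactly one transition per symbol.
states = transitions / |alphabet| = 36 / 2 = 18

18


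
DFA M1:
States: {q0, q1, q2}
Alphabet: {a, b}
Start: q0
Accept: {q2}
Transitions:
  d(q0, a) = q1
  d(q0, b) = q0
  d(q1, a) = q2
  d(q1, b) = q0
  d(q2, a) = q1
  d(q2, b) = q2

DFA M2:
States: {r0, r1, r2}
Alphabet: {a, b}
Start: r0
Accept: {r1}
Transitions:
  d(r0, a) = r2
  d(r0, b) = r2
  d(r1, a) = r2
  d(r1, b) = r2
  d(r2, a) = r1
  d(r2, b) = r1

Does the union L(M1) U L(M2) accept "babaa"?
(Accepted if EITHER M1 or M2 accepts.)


M1: final=q2 accepted=True
M2: final=r2 accepted=False

Yes, union accepts


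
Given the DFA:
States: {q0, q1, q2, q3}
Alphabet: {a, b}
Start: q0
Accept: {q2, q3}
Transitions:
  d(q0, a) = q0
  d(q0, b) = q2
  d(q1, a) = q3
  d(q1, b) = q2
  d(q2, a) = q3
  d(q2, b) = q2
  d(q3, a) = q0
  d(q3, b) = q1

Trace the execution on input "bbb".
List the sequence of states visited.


Input: bbb
d(q0, b) = q2
d(q2, b) = q2
d(q2, b) = q2


q0 -> q2 -> q2 -> q2


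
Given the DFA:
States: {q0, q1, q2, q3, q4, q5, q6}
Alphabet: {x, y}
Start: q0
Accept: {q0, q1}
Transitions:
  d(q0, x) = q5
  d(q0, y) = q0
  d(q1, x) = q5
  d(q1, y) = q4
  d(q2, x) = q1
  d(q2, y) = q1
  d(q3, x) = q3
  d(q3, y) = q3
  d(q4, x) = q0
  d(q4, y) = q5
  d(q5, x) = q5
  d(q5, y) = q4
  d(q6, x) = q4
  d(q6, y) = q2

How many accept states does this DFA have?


Accept states listed: {q0, q1}
Counting: q0(1) q1(2)

2


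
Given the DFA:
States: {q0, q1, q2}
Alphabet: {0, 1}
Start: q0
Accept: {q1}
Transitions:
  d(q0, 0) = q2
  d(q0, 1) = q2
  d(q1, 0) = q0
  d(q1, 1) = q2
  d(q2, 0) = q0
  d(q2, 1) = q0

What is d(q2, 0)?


Looking up transition d(q2, 0)

q0


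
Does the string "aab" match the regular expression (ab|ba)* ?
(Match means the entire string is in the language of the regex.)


|string| = 3; first = 'a'; last = 'b'

No, "aab" does not match (ab|ba)*


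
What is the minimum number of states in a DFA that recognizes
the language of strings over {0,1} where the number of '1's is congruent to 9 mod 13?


States track (count of '1') mod 13.
Need 13 states: one per remainder 0..12; accept = remainder 9.

13


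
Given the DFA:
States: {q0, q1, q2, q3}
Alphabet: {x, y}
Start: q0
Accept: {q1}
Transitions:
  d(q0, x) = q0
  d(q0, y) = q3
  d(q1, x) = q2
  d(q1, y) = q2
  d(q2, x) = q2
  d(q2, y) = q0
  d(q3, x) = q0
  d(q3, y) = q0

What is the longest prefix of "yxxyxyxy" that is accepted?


Run the DFA, marking each prefix where the state is accepting:
  "" -> q0 [reject]
  "y" -> q3 [reject]
  "yx" -> q0 [reject]
  "yxx" -> q0 [reject]
  "yxxy" -> q3 [reject]
  "yxxyx" -> q0 [reject]
  "yxxyxy" -> q3 [reject]
  "yxxyxyx" -> q0 [reject]
  "yxxyxyxy" -> q3 [reject]

No prefix is accepted


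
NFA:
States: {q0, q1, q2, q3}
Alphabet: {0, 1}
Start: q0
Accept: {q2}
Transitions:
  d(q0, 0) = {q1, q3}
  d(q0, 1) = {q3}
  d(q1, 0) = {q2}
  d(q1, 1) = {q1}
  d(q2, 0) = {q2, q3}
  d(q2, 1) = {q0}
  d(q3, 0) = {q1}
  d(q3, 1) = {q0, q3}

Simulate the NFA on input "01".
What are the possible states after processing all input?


Start: {q0}
  --0--> {q1, q3}
  --1--> {q0, q1, q3}

{q0, q1, q3}


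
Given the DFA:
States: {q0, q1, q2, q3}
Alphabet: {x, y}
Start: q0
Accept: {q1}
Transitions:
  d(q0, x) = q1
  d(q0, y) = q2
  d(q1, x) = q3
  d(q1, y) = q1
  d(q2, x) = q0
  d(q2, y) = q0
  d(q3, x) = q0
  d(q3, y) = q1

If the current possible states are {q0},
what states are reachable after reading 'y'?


Apply transition on 'y' from each current state:
  d(q0, y) = q2

{q2}


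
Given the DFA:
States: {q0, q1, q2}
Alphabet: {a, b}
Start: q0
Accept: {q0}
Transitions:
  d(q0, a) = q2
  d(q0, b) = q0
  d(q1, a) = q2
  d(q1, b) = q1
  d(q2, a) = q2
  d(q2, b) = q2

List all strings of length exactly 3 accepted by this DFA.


All strings of length 3: 8 total
Accepted: 1

"bbb"


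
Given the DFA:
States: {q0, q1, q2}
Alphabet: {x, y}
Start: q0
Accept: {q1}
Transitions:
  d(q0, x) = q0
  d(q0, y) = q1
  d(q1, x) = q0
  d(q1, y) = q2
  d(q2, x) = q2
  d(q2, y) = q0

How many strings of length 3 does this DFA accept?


Enumerating all length-3 strings:
  "xxx" -> q0 [reject]
  "xxy" -> q1 [accept]
  "xyx" -> q0 [reject]
  "xyy" -> q2 [reject]
  "yxx" -> q0 [reject]
  "yxy" -> q1 [accept]
  "yyx" -> q2 [reject]
  "yyy" -> q0 [reject]

2 out of 8


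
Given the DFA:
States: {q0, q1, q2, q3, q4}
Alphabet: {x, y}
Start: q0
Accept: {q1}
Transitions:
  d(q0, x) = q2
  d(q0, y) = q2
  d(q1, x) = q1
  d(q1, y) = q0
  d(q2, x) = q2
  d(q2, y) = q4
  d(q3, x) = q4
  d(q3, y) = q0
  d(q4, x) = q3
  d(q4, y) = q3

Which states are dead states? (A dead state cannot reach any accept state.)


Forward reachability from each state:
  q0 -> reaches {q0, q2, q3, q4}, no accept state (dead)
  q1 -> reaches accept state q1 (live)
  q2 -> reaches {q0, q2, q3, q4}, no accept state (dead)
  q3 -> reaches {q0, q2, q3, q4}, no accept state (dead)
  q4 -> reaches {q0, q2, q3, q4}, no accept state (dead)

{q0, q2, q3, q4}


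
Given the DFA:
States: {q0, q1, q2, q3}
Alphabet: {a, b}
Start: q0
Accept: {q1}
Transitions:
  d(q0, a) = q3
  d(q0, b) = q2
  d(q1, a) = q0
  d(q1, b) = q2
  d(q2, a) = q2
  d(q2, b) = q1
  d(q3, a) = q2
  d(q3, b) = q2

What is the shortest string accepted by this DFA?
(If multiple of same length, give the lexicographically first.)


BFS by string length (lex-first path to each state shown):
  len 0: q0<-""
  len 1: q2<-"b", q3<-"a"
  len 2: q1<-"bb", q2<-"aa"
Found accept state at length 2.

"bb"


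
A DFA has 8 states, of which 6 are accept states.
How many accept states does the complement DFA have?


Complement swaps accept and non-accept states.
8 - 6 = 2

2


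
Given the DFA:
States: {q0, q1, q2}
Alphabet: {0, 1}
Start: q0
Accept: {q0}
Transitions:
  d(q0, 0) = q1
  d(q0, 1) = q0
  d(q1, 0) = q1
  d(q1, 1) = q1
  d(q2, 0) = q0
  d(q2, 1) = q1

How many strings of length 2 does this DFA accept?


Enumerating all length-2 strings:
  "00" -> q1 [reject]
  "01" -> q1 [reject]
  "10" -> q1 [reject]
  "11" -> q0 [accept]

1 out of 4


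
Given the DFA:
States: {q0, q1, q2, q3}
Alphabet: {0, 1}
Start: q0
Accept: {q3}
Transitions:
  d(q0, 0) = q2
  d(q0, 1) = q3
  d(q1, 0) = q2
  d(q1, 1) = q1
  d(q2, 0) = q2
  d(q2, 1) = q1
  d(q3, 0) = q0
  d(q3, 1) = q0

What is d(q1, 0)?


Looking up transition d(q1, 0)

q2


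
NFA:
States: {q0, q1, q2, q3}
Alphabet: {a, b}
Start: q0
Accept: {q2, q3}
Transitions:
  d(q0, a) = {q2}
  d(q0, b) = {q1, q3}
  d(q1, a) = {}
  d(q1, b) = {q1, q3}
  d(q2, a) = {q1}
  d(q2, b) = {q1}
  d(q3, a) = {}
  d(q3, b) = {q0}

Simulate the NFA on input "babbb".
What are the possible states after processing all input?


Start: {q0}
  --b--> {q1, q3}
  --a--> {}
  --b--> {}
  --b--> {}
  --b--> {}

{} (empty set, no valid transitions)


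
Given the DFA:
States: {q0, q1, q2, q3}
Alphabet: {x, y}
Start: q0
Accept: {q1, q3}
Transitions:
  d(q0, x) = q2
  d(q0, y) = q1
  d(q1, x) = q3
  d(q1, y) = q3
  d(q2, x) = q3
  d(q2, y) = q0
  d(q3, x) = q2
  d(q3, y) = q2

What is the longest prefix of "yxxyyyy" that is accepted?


Run the DFA, marking each prefix where the state is accepting:
  "" -> q0 [reject]
  "y" -> q1 [accept]
  "yx" -> q3 [accept]
  "yxx" -> q2 [reject]
  "yxxy" -> q0 [reject]
  "yxxyy" -> q1 [accept]
  "yxxyyy" -> q3 [accept]
  "yxxyyyy" -> q2 [reject]

"yxxyyy"


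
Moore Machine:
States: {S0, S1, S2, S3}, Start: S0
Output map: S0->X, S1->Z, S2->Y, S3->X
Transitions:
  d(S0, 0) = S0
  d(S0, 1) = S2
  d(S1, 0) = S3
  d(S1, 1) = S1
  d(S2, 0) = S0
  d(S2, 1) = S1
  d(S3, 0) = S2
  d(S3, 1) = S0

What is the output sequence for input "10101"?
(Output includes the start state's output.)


Start: S0 (output X)
  --1--> S2 (output Y)
  --0--> S0 (output X)
  --1--> S2 (output Y)
  --0--> S0 (output X)
  --1--> S2 (output Y)

"XYXYXY"


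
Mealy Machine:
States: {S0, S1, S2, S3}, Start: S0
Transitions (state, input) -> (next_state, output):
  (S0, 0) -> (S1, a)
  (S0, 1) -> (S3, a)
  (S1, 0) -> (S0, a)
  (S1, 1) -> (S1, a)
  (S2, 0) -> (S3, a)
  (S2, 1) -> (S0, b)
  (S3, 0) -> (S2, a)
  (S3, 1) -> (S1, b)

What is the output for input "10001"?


Step-by-step:
  (S0, 1) -> (S3, a)
  (S3, 0) -> (S2, a)
  (S2, 0) -> (S3, a)
  (S3, 0) -> (S2, a)
  (S2, 1) -> (S0, b)

"aaaab"


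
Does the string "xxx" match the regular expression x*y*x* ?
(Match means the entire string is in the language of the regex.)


|string| = 3; first = 'x'; last = 'x'

Yes, "xxx" matches x*y*x*


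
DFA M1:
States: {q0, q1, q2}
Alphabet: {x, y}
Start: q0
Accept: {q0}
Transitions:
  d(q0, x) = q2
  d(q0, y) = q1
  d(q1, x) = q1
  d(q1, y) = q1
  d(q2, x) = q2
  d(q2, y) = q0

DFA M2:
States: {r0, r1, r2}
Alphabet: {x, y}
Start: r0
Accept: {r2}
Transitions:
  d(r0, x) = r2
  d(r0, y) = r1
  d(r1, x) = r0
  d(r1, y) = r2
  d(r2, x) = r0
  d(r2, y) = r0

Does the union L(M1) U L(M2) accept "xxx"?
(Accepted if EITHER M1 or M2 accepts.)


M1: final=q2 accepted=False
M2: final=r2 accepted=True

Yes, union accepts


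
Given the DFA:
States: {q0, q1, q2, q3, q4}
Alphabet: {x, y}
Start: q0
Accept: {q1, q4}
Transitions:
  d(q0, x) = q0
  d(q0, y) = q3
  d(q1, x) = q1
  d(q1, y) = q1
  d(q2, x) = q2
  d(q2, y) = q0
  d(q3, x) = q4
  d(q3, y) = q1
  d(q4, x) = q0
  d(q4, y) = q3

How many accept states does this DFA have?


Accept states listed: {q1, q4}
Counting: q1(1) q4(2)

2


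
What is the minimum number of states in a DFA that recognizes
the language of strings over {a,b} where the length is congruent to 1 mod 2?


States track (length) mod 2.
Need 2 states: one per remainder 0..1; accept = remainder 1.

2


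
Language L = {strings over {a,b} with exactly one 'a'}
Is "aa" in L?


count('a') = 2

No, "aa" is not in L


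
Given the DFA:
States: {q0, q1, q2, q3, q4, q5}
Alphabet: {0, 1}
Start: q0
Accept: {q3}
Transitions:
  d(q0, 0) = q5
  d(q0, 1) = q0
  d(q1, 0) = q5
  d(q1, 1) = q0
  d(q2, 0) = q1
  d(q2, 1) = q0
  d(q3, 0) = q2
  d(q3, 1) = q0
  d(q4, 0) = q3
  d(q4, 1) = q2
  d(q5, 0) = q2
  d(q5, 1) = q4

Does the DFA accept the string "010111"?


Trace: q0 -> q5 -> q4 -> q3 -> q0 -> q0 -> q0
Final state: q0
Accept states: {q3}

No, rejected (final state q0 is not an accept state)


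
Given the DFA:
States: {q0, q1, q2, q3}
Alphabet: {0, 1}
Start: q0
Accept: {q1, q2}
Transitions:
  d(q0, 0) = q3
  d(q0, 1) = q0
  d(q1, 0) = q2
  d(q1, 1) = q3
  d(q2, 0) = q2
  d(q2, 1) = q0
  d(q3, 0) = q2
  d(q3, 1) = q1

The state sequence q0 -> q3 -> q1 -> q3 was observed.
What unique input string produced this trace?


Trace back each transition to find the symbol:
  q0 --[0]--> q3
  q3 --[1]--> q1
  q1 --[1]--> q3

"011"


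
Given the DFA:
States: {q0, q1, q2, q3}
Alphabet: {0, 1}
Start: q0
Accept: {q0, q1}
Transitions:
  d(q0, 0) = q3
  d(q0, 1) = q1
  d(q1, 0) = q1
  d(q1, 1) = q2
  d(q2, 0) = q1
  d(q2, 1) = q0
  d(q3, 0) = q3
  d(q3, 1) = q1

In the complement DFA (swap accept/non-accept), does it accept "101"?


Trace: q0 -> q1 -> q1 -> q2
Final: q2
Original accept: {q0, q1}
Complement: q2 is not in original accept

Yes, complement accepts (original rejects)


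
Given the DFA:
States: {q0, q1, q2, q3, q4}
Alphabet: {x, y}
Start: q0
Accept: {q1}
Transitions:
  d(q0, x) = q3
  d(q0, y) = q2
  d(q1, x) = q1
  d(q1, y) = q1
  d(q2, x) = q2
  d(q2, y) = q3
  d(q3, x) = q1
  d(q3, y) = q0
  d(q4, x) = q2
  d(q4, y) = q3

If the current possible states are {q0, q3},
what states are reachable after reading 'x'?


Apply transition on 'x' from each current state:
  d(q0, x) = q3
  d(q3, x) = q1

{q1, q3}


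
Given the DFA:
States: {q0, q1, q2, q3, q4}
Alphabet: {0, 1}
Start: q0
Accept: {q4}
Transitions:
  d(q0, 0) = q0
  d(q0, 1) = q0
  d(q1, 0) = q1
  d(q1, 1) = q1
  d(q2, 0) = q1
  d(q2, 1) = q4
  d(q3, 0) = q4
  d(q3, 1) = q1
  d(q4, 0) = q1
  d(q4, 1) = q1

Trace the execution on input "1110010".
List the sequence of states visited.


Input: 1110010
d(q0, 1) = q0
d(q0, 1) = q0
d(q0, 1) = q0
d(q0, 0) = q0
d(q0, 0) = q0
d(q0, 1) = q0
d(q0, 0) = q0


q0 -> q0 -> q0 -> q0 -> q0 -> q0 -> q0 -> q0


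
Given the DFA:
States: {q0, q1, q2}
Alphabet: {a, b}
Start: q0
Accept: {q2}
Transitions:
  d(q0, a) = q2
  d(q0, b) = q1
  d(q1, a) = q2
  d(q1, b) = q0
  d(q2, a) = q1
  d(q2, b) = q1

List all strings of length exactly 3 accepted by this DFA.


All strings of length 3: 8 total
Accepted: 3

"aaa", "aba", "bba"


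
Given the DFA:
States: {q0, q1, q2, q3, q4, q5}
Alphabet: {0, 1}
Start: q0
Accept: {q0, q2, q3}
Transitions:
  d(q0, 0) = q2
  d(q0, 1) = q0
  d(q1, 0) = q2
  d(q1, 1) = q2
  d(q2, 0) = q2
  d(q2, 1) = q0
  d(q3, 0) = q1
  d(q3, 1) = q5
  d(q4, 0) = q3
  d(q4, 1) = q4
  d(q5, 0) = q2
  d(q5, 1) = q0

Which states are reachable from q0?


BFS from q0:
  layer 0: {q0}
  layer 1: {q2}

{q0, q2}


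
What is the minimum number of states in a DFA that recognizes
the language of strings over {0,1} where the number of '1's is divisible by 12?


States track (count of '1') mod 12.
Need 12 states: one per remainder 0..11; accept = remainder 0.

12


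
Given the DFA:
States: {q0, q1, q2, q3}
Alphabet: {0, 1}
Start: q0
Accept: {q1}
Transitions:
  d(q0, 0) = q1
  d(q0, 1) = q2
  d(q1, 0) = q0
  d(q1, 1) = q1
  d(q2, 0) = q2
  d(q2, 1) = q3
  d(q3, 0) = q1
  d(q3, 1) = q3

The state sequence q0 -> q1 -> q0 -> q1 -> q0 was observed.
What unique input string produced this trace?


Trace back each transition to find the symbol:
  q0 --[0]--> q1
  q1 --[0]--> q0
  q0 --[0]--> q1
  q1 --[0]--> q0

"0000"


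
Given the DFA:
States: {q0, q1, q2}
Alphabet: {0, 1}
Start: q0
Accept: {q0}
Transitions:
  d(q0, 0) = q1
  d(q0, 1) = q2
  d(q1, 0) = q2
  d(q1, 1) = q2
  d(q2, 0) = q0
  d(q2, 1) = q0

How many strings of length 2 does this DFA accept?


Enumerating all length-2 strings:
  "00" -> q2 [reject]
  "01" -> q2 [reject]
  "10" -> q0 [accept]
  "11" -> q0 [accept]

2 out of 4


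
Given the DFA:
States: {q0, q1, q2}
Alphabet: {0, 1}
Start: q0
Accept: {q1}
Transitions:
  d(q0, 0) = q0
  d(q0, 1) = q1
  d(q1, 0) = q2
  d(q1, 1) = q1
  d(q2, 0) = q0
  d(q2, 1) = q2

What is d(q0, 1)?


Looking up transition d(q0, 1)

q1


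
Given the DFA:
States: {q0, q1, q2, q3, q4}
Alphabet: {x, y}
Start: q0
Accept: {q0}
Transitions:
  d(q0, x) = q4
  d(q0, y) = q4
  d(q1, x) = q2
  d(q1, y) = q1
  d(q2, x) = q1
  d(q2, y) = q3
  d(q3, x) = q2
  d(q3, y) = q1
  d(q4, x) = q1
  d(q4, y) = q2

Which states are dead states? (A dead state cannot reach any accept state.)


Forward reachability from each state:
  q0 -> reaches accept state q0 (live)
  q1 -> reaches {q1, q2, q3}, no accept state (dead)
  q2 -> reaches {q1, q2, q3}, no accept state (dead)
  q3 -> reaches {q1, q2, q3}, no accept state (dead)
  q4 -> reaches {q1, q2, q3, q4}, no accept state (dead)

{q1, q2, q3, q4}


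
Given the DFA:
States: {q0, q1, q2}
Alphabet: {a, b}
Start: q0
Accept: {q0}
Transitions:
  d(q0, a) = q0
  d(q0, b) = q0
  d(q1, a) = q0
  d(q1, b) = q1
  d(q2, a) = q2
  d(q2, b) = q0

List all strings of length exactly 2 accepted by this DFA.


All strings of length 2: 4 total
Accepted: 4

"aa", "ab", "ba", "bb"


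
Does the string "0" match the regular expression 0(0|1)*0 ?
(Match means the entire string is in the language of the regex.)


|string| = 1; first = '0'; last = '0'

No, "0" does not match 0(0|1)*0


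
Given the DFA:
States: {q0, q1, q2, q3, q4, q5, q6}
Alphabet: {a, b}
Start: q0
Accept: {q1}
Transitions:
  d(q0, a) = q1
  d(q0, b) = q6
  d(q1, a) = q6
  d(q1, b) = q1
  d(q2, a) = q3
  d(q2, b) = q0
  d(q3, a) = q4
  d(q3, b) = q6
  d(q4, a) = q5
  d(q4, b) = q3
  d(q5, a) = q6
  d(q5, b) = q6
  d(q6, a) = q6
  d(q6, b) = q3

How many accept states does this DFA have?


Accept states listed: {q1}
Counting: q1(1)

1


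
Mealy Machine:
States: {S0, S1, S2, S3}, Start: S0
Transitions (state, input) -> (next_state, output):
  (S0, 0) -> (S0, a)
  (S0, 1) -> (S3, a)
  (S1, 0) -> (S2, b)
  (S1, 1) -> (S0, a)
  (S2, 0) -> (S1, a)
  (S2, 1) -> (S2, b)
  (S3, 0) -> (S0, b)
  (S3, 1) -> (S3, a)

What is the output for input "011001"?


Step-by-step:
  (S0, 0) -> (S0, a)
  (S0, 1) -> (S3, a)
  (S3, 1) -> (S3, a)
  (S3, 0) -> (S0, b)
  (S0, 0) -> (S0, a)
  (S0, 1) -> (S3, a)

"aaabaa"


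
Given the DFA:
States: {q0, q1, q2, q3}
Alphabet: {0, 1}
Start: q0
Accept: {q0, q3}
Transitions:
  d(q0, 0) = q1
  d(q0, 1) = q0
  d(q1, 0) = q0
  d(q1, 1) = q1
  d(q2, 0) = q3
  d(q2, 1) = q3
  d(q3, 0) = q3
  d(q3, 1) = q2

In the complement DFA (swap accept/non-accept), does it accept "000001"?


Trace: q0 -> q1 -> q0 -> q1 -> q0 -> q1 -> q1
Final: q1
Original accept: {q0, q3}
Complement: q1 is not in original accept

Yes, complement accepts (original rejects)


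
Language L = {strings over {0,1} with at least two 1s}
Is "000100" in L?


count('1') = 1

No, "000100" is not in L
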